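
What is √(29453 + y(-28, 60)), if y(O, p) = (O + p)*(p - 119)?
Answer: √27565 ≈ 166.03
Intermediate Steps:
y(O, p) = (-119 + p)*(O + p) (y(O, p) = (O + p)*(-119 + p) = (-119 + p)*(O + p))
√(29453 + y(-28, 60)) = √(29453 + (60² - 119*(-28) - 119*60 - 28*60)) = √(29453 + (3600 + 3332 - 7140 - 1680)) = √(29453 - 1888) = √27565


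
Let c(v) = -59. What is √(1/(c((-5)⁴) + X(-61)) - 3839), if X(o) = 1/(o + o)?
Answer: 3*I*√22106595613/7199 ≈ 61.96*I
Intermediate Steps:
X(o) = 1/(2*o)
√(1/(c((-5)⁴) + X(-61)) - 3839) = √(1/(-59 + (½)/(-61)) - 3839) = √(1/(-59 + (½)*(-1/61)) - 3839) = √(1/(-59 - 1/122) - 3839) = √(1/(-7199/122) - 3839) = √(-122/7199 - 3839) = √(-27637083/7199) = 3*I*√22106595613/7199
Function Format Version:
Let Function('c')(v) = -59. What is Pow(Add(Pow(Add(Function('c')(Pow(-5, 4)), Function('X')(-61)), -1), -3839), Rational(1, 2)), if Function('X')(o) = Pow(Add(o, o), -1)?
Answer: Mul(Rational(3, 7199), I, Pow(22106595613, Rational(1, 2))) ≈ Mul(61.960, I)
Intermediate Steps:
Function('X')(o) = Mul(Rational(1, 2), Pow(o, -1)) (Function('X')(o) = Pow(Mul(2, o), -1) = Mul(Rational(1, 2), Pow(o, -1)))
Pow(Add(Pow(Add(Function('c')(Pow(-5, 4)), Function('X')(-61)), -1), -3839), Rational(1, 2)) = Pow(Add(Pow(Add(-59, Mul(Rational(1, 2), Pow(-61, -1))), -1), -3839), Rational(1, 2)) = Pow(Add(Pow(Add(-59, Mul(Rational(1, 2), Rational(-1, 61))), -1), -3839), Rational(1, 2)) = Pow(Add(Pow(Add(-59, Rational(-1, 122)), -1), -3839), Rational(1, 2)) = Pow(Add(Pow(Rational(-7199, 122), -1), -3839), Rational(1, 2)) = Pow(Add(Rational(-122, 7199), -3839), Rational(1, 2)) = Pow(Rational(-27637083, 7199), Rational(1, 2)) = Mul(Rational(3, 7199), I, Pow(22106595613, Rational(1, 2)))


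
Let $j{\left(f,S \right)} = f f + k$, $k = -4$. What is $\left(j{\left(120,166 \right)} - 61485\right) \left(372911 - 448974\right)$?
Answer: $3581730607$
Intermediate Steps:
$j{\left(f,S \right)} = -4 + f^{2}$ ($j{\left(f,S \right)} = f f - 4 = f^{2} - 4 = -4 + f^{2}$)
$\left(j{\left(120,166 \right)} - 61485\right) \left(372911 - 448974\right) = \left(\left(-4 + 120^{2}\right) - 61485\right) \left(372911 - 448974\right) = \left(\left(-4 + 14400\right) - 61485\right) \left(-76063\right) = \left(14396 - 61485\right) \left(-76063\right) = \left(-47089\right) \left(-76063\right) = 3581730607$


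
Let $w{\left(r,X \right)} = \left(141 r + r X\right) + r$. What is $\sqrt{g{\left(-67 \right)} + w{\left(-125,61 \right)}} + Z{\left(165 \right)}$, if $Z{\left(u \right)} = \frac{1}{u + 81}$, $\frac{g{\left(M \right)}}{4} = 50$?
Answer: $\frac{1}{246} + 5 i \sqrt{1007} \approx 0.004065 + 158.67 i$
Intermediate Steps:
$w{\left(r,X \right)} = 142 r + X r$ ($w{\left(r,X \right)} = \left(141 r + X r\right) + r = 142 r + X r$)
$g{\left(M \right)} = 200$ ($g{\left(M \right)} = 4 \cdot 50 = 200$)
$Z{\left(u \right)} = \frac{1}{81 + u}$
$\sqrt{g{\left(-67 \right)} + w{\left(-125,61 \right)}} + Z{\left(165 \right)} = \sqrt{200 - 125 \left(142 + 61\right)} + \frac{1}{81 + 165} = \sqrt{200 - 25375} + \frac{1}{246} = \sqrt{-25175} + \frac{1}{246} = 5 i \sqrt{1007} + \frac{1}{246} = \frac{1}{246} + 5 i \sqrt{1007}$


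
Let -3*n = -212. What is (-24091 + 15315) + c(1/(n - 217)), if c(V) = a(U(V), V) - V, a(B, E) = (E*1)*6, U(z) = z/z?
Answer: -3852679/439 ≈ -8776.0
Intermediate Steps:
n = 212/3 (n = -⅓*(-212) = 212/3 ≈ 70.667)
U(z) = 1
a(B, E) = 6*E (a(B, E) = E*6 = 6*E)
c(V) = 5*V (c(V) = 6*V - V = 5*V)
(-24091 + 15315) + c(1/(n - 217)) = (-24091 + 15315) + 5/(212/3 - 217) = -8776 + 5/(-439/3) = -8776 + 5*(-3/439) = -8776 - 15/439 = -3852679/439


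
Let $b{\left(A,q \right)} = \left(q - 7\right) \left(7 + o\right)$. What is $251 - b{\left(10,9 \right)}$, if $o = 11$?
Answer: $215$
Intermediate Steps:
$b{\left(A,q \right)} = -126 + 18 q$ ($b{\left(A,q \right)} = \left(q - 7\right) \left(7 + 11\right) = \left(-7 + q\right) 18 = -126 + 18 q$)
$251 - b{\left(10,9 \right)} = 251 - \left(-126 + 18 \cdot 9\right) = 251 - \left(-126 + 162\right) = 251 - 36 = 215$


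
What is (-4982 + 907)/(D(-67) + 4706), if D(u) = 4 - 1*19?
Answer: -4075/4691 ≈ -0.86868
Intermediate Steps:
D(u) = -15 (D(u) = 4 - 19 = -15)
(-4982 + 907)/(D(-67) + 4706) = (-4982 + 907)/(-15 + 4706) = -4075/4691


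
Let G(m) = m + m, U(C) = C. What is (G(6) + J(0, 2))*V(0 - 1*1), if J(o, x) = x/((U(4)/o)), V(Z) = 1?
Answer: 12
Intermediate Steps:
G(m) = 2*m
J(o, x) = o*x/4 (J(o, x) = x/((4/o)) = x*(o/4) = o*x/4)
(G(6) + J(0, 2))*V(0 - 1*1) = (2*6 + (1/4)*0*2)*1 = (12 + 0)*1 = 12*1 = 12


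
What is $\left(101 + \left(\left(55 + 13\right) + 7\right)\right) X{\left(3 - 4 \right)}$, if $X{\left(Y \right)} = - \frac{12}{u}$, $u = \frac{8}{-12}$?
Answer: $3168$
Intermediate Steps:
$u = - \frac{2}{3}$ ($u = 8 \left(- \frac{1}{12}\right) = - \frac{2}{3} \approx -0.66667$)
$X{\left(Y \right)} = 18$ ($X{\left(Y \right)} = - \frac{12}{- \frac{2}{3}} = \left(-12\right) \left(- \frac{3}{2}\right) = 18$)
$\left(101 + \left(\left(55 + 13\right) + 7\right)\right) X{\left(3 - 4 \right)} = \left(101 + \left(\left(55 + 13\right) + 7\right)\right) 18 = \left(101 + \left(68 + 7\right)\right) 18 = \left(101 + 75\right) 18 = 176 \cdot 18 = 3168$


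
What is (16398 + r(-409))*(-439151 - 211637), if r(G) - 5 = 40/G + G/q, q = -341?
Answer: -1488914207754624/139469 ≈ -1.0676e+10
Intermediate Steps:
r(G) = 5 + 40/G - G/341 (r(G) = 5 + (40/G + G/(-341)) = 5 + (40/G + G*(-1/341)) = 5 + (40/G - G/341) = 5 + 40/G - G/341)
(16398 + r(-409))*(-439151 - 211637) = (16398 + (5 + 40/(-409) - 1/341*(-409)))*(-439151 - 211637) = (16398 + (5 + 40*(-1/409) + 409/341))*(-650788) = (16398 + (5 - 40/409 + 409/341))*(-650788) = (16398 + 850986/139469)*(-650788) = (2287863648/139469)*(-650788) = -1488914207754624/139469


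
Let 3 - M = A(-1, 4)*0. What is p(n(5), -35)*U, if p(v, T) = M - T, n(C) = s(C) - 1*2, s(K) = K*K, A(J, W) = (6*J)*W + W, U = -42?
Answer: -1596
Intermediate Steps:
A(J, W) = W + 6*J*W (A(J, W) = 6*J*W + W = W + 6*J*W)
s(K) = K**2
n(C) = -2 + C**2 (n(C) = C**2 - 1*2 = C**2 - 2 = -2 + C**2)
M = 3 (M = 3 - 4*(1 + 6*(-1))*0 = 3 - 4*(1 - 6)*0 = 3 - 4*(-5)*0 = 3 - (-20)*0 = 3 - 1*0 = 3 + 0 = 3)
p(v, T) = 3 - T
p(n(5), -35)*U = (3 - 1*(-35))*(-42) = (3 + 35)*(-42) = 38*(-42) = -1596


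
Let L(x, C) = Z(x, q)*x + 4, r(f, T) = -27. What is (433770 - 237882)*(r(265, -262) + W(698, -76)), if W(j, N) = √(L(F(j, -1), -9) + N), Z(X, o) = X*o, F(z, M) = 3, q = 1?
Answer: -5288976 + 587664*I*√7 ≈ -5.289e+6 + 1.5548e+6*I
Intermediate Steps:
L(x, C) = 4 + x² (L(x, C) = (x*1)*x + 4 = x*x + 4 = x² + 4 = 4 + x²)
W(j, N) = √(13 + N) (W(j, N) = √((4 + 3²) + N) = √((4 + 9) + N) = √(13 + N))
(433770 - 237882)*(r(265, -262) + W(698, -76)) = (433770 - 237882)*(-27 + √(13 - 76)) = 195888*(-27 + √(-63)) = 195888*(-27 + 3*I*√7) = -5288976 + 587664*I*√7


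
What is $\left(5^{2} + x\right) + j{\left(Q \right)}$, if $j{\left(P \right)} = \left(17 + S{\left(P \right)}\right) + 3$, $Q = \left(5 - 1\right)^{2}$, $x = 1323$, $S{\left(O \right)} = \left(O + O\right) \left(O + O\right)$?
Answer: $2392$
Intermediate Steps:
$S{\left(O \right)} = 4 O^{2}$ ($S{\left(O \right)} = 2 O 2 O = 4 O^{2}$)
$Q = 16$ ($Q = 4^{2} = 16$)
$j{\left(P \right)} = 20 + 4 P^{2}$ ($j{\left(P \right)} = \left(17 + 4 P^{2}\right) + 3 = 20 + 4 P^{2}$)
$\left(5^{2} + x\right) + j{\left(Q \right)} = \left(5^{2} + 1323\right) + \left(20 + 4 \cdot 16^{2}\right) = \left(25 + 1323\right) + \left(20 + 4 \cdot 256\right) = 1348 + \left(20 + 1024\right) = 1348 + 1044 = 2392$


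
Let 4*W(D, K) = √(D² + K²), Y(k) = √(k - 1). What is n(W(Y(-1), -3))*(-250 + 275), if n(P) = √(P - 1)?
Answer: 25*√(-4 + √7)/2 ≈ 14.547*I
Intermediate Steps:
Y(k) = √(-1 + k)
W(D, K) = √(D² + K²)/4
n(P) = √(-1 + P)
n(W(Y(-1), -3))*(-250 + 275) = √(-1 + √((√(-1 - 1))² + (-3)²)/4)*(-250 + 275) = √(-1 + √((√(-2))² + 9)/4)*25 = √(-1 + √((I*√2)² + 9)/4)*25 = √(-1 + √(-2 + 9)/4)*25 = √(-1 + √7/4)*25 = 25*√(-1 + √7/4)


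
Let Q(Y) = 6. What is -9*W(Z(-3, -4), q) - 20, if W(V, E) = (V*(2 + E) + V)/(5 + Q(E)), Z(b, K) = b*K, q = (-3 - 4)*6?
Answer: 3992/11 ≈ 362.91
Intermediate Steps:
q = -42 (q = -7*6 = -42)
Z(b, K) = K*b
W(V, E) = V/11 + V*(2 + E)/11 (W(V, E) = (V*(2 + E) + V)/(5 + 6) = (V + V*(2 + E))/11 = (V + V*(2 + E))*(1/11) = V/11 + V*(2 + E)/11)
-9*W(Z(-3, -4), q) - 20 = -9*(-4*(-3))*(3 - 42)/11 - 20 = -9*12*(-39)/11 - 20 = -9*(-468/11) - 20 = 4212/11 - 20 = 3992/11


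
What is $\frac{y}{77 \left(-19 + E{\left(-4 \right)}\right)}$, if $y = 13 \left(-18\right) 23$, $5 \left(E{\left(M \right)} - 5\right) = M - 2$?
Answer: $\frac{13455}{2926} \approx 4.5984$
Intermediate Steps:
$E{\left(M \right)} = \frac{23}{5} + \frac{M}{5}$ ($E{\left(M \right)} = 5 + \frac{M - 2}{5} = 5 + \frac{-2 + M}{5} = 5 + \left(- \frac{2}{5} + \frac{M}{5}\right) = \frac{23}{5} + \frac{M}{5}$)
$y = -5382$ ($y = \left(-234\right) 23 = -5382$)
$\frac{y}{77 \left(-19 + E{\left(-4 \right)}\right)} = - \frac{5382}{77 \left(-19 + \left(\frac{23}{5} + \frac{1}{5} \left(-4\right)\right)\right)} = - \frac{5382}{77 \left(-19 + \left(\frac{23}{5} - \frac{4}{5}\right)\right)} = - \frac{5382}{77 \left(-19 + \frac{19}{5}\right)} = - \frac{5382}{77 \left(- \frac{76}{5}\right)} = - \frac{5382}{- \frac{5852}{5}} = \left(-5382\right) \left(- \frac{5}{5852}\right) = \frac{13455}{2926}$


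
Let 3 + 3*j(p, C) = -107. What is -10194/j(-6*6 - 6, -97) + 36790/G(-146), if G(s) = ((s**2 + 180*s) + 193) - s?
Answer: 2747897/10175 ≈ 270.06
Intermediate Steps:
j(p, C) = -110/3 (j(p, C) = -1 + (1/3)*(-107) = -1 - 107/3 = -110/3)
G(s) = 193 + s**2 + 179*s (G(s) = (193 + s**2 + 180*s) - s = 193 + s**2 + 179*s)
-10194/j(-6*6 - 6, -97) + 36790/G(-146) = -10194/(-110/3) + 36790/(193 + (-146)**2 + 179*(-146)) = -10194*(-3/110) + 36790/(193 + 21316 - 26134) = 15291/55 + 36790/(-4625) = 15291/55 + 36790*(-1/4625) = 15291/55 - 7358/925 = 2747897/10175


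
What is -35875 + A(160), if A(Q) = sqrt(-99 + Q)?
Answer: -35875 + sqrt(61) ≈ -35867.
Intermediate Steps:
-35875 + A(160) = -35875 + sqrt(-99 + 160) = -35875 + sqrt(61)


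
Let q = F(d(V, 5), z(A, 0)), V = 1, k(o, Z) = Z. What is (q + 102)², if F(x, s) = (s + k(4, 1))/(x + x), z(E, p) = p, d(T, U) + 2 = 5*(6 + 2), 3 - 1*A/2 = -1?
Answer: 60109009/5776 ≈ 10407.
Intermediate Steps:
A = 8 (A = 6 - 2*(-1) = 6 + 2 = 8)
d(T, U) = 38 (d(T, U) = -2 + 5*(6 + 2) = -2 + 5*8 = -2 + 40 = 38)
F(x, s) = (1 + s)/(2*x) (F(x, s) = (s + 1)/(x + x) = (1 + s)/((2*x)) = (1 + s)*(1/(2*x)) = (1 + s)/(2*x))
q = 1/76 (q = (½)*(1 + 0)/38 = (½)*(1/38)*1 = 1/76 ≈ 0.013158)
(q + 102)² = (1/76 + 102)² = (7753/76)² = 60109009/5776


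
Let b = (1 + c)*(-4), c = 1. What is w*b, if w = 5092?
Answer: -40736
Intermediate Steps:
b = -8 (b = (1 + 1)*(-4) = 2*(-4) = -8)
w*b = 5092*(-8) = -40736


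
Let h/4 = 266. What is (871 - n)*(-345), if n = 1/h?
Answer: -319726335/1064 ≈ -3.0049e+5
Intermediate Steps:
h = 1064 (h = 4*266 = 1064)
n = 1/1064 ≈ 0.00093985
(871 - n)*(-345) = (871 - 1*1/1064)*(-345) = (871 - 1/1064)*(-345) = (926743/1064)*(-345) = -319726335/1064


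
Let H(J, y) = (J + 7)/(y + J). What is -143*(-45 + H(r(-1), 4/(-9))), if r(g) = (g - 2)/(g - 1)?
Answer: 100386/19 ≈ 5283.5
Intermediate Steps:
r(g) = (-2 + g)/(-1 + g)
H(J, y) = (7 + J)/(J + y)
-143*(-45 + H(r(-1), 4/(-9))) = -143*(-45 + (7 + (-2 - 1)/(-1 - 1))/((-2 - 1)/(-1 - 1) + 4/(-9))) = -143*(-45 + (7 - 3/(-2))/(-3/(-2) + 4*(-1/9))) = -143*(-45 + (7 - 1/2*(-3))/(-1/2*(-3) - 4/9)) = -143*(-45 + (7 + 3/2)/(3/2 - 4/9)) = -143*(-45 + (17/2)/(19/18)) = -143*(-45 + (18/19)*(17/2)) = -143*(-45 + 153/19) = -143*(-702/19) = 100386/19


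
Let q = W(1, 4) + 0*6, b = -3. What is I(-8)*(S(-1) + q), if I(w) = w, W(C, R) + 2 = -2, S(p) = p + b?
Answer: 64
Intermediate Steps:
S(p) = -3 + p (S(p) = p - 3 = -3 + p)
W(C, R) = -4 (W(C, R) = -2 - 2 = -4)
q = -4 (q = -4 + 0*6 = -4 + 0 = -4)
I(-8)*(S(-1) + q) = -8*((-3 - 1) - 4) = -8*(-4 - 4) = -8*(-8) = 64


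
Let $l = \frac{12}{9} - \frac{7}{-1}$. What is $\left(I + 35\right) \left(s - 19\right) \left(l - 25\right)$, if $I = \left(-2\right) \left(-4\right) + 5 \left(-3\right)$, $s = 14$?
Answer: $\frac{7000}{3} \approx 2333.3$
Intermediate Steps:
$l = \frac{25}{3}$ ($l = 12 \cdot \frac{1}{9} - -7 = \frac{4}{3} + 7 = \frac{25}{3} \approx 8.3333$)
$I = -7$ ($I = 8 - 15 = -7$)
$\left(I + 35\right) \left(s - 19\right) \left(l - 25\right) = \left(-7 + 35\right) \left(14 - 19\right) \left(\frac{25}{3} - 25\right) = 28 \left(\left(-5\right) \left(- \frac{50}{3}\right)\right) = 28 \cdot \frac{250}{3} = \frac{7000}{3}$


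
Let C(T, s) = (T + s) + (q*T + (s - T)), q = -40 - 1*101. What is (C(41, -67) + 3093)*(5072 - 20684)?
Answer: 44057064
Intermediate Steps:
q = -141 (q = -40 - 101 = -141)
C(T, s) = -141*T + 2*s (C(T, s) = (T + s) + (-141*T + (s - T)) = (T + s) + (s - 142*T) = -141*T + 2*s)
(C(41, -67) + 3093)*(5072 - 20684) = ((-141*41 + 2*(-67)) + 3093)*(5072 - 20684) = ((-5781 - 134) + 3093)*(-15612) = (-5915 + 3093)*(-15612) = -2822*(-15612) = 44057064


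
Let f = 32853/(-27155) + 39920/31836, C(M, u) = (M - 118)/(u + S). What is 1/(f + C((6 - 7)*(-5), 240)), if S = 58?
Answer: -64405740210/21582408731 ≈ -2.9842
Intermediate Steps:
C(M, u) = (-118 + M)/(58 + u) (C(M, u) = (M - 118)/(u + 58) = (-118 + M)/(58 + u))
f = 9529873/216126645 (f = 32853*(-1/27155) + 39920*(1/31836) = -32853/27155 + 9980/7959 = 9529873/216126645 ≈ 0.044094)
1/(f + C((6 - 7)*(-5), 240)) = 1/(9529873/216126645 + (-118 + (6 - 7)*(-5))/(58 + 240)) = 1/(9529873/216126645 + (-118 - 1*(-5))/298) = 1/(9529873/216126645 + (-118 + 5)/298) = 1/(9529873/216126645 + (1/298)*(-113)) = 1/(9529873/216126645 - 113/298) = 1/(-21582408731/64405740210) = -64405740210/21582408731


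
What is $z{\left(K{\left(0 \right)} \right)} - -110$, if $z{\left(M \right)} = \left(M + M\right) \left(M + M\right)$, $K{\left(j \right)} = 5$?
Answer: $210$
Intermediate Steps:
$z{\left(M \right)} = 4 M^{2}$ ($z{\left(M \right)} = 2 M 2 M = 4 M^{2}$)
$z{\left(K{\left(0 \right)} \right)} - -110 = 4 \cdot 5^{2} - -110 = 4 \cdot 25 + 110 = 100 + 110 = 210$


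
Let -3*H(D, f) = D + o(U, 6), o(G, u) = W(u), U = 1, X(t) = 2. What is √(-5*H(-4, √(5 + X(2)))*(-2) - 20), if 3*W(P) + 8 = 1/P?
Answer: √165/9 ≈ 1.4272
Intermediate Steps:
W(P) = -8/3 + 1/(3*P)
o(G, u) = (1 - 8*u)/(3*u)
H(D, f) = 47/54 - D/3 (H(D, f) = -(D + (⅓)*(1 - 8*6)/6)/3 = -(D + (⅓)*(⅙)*(1 - 48))/3 = -(D + (⅓)*(⅙)*(-47))/3 = -(D - 47/18)/3 = -(-47/18 + D)/3 = 47/54 - D/3)
√(-5*H(-4, √(5 + X(2)))*(-2) - 20) = √(-5*(47/54 - ⅓*(-4))*(-2) - 20) = √(-5*(47/54 + 4/3)*(-2) - 20) = √(-5*119/54*(-2) - 20) = √(-595/54*(-2) - 20) = √(595/27 - 20) = √(55/27) = √165/9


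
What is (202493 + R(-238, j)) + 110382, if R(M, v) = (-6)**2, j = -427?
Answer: 312911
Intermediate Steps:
R(M, v) = 36
(202493 + R(-238, j)) + 110382 = (202493 + 36) + 110382 = 202529 + 110382 = 312911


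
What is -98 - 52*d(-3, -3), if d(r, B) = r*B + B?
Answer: -410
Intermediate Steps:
d(r, B) = B + B*r (d(r, B) = B*r + B = B + B*r)
-98 - 52*d(-3, -3) = -98 - (-156)*(1 - 3) = -98 - (-156)*(-2) = -98 - 52*6 = -98 - 312 = -410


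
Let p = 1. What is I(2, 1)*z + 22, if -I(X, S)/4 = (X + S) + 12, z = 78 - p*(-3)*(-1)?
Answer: -4478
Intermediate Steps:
z = 75 (z = 78 - 1*(-3)*(-1) = 78 - (-3)*(-1) = 78 - 1*3 = 78 - 3 = 75)
I(X, S) = -48 - 4*S - 4*X (I(X, S) = -4*((X + S) + 12) = -4*((S + X) + 12) = -4*(12 + S + X) = -48 - 4*S - 4*X)
I(2, 1)*z + 22 = (-48 - 4*1 - 4*2)*75 + 22 = (-48 - 4 - 8)*75 + 22 = -60*75 + 22 = -4500 + 22 = -4478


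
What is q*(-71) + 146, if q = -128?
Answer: 9234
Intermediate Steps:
q*(-71) + 146 = -128*(-71) + 146 = 9088 + 146 = 9234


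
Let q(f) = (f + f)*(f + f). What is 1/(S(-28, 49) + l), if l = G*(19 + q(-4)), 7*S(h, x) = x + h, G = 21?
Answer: 1/1746 ≈ 0.00057274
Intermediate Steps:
q(f) = 4*f² (q(f) = (2*f)*(2*f) = 4*f²)
S(h, x) = h/7 + x/7 (S(h, x) = (x + h)/7 = (h + x)/7 = h/7 + x/7)
l = 1743 (l = 21*(19 + 4*(-4)²) = 21*(19 + 4*16) = 21*(19 + 64) = 21*83 = 1743)
1/(S(-28, 49) + l) = 1/(((⅐)*(-28) + (⅐)*49) + 1743) = 1/((-4 + 7) + 1743) = 1/(3 + 1743) = 1/1746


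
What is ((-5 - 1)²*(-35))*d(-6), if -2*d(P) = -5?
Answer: -3150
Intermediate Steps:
d(P) = 5/2 (d(P) = -½*(-5) = 5/2)
((-5 - 1)²*(-35))*d(-6) = ((-5 - 1)²*(-35))*(5/2) = ((-6)²*(-35))*(5/2) = (36*(-35))*(5/2) = -1260*5/2 = -3150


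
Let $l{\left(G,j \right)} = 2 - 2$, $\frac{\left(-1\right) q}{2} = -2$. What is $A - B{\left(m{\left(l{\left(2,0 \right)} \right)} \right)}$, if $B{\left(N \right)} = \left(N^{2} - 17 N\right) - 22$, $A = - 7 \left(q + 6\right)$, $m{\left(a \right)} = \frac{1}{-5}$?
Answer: $- \frac{1286}{25} \approx -51.44$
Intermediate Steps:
$q = 4$ ($q = \left(-2\right) \left(-2\right) = 4$)
$l{\left(G,j \right)} = 0$
$m{\left(a \right)} = - \frac{1}{5}$
$A = -70$ ($A = - 7 \left(4 + 6\right) = \left(-7\right) 10 = -70$)
$B{\left(N \right)} = -22 + N^{2} - 17 N$
$A - B{\left(m{\left(l{\left(2,0 \right)} \right)} \right)} = -70 - \left(-22 + \left(- \frac{1}{5}\right)^{2} - - \frac{17}{5}\right) = -70 - \left(-22 + \frac{1}{25} + \frac{17}{5}\right) = -70 - - \frac{464}{25} = -70 + \frac{464}{25} = - \frac{1286}{25}$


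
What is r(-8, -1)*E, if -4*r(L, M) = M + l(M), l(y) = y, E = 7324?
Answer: 3662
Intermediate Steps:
r(L, M) = -M/2 (r(L, M) = -(M + M)/4 = -M/2)
r(-8, -1)*E = -½*(-1)*7324 = (½)*7324 = 3662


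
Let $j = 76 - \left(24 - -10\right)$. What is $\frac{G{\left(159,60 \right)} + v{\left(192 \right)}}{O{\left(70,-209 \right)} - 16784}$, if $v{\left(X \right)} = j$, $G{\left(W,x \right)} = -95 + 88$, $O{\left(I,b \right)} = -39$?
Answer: $- \frac{35}{16823} \approx -0.0020805$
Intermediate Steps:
$G{\left(W,x \right)} = -7$
$j = 42$ ($j = 76 - \left(24 + \left(-2 + 12\right)\right) = 76 - \left(24 + 10\right) = 76 - 34 = 42$)
$v{\left(X \right)} = 42$
$\frac{G{\left(159,60 \right)} + v{\left(192 \right)}}{O{\left(70,-209 \right)} - 16784} = \frac{-7 + 42}{-39 - 16784} = \frac{35}{-16823} = 35 \left(- \frac{1}{16823}\right) = - \frac{35}{16823}$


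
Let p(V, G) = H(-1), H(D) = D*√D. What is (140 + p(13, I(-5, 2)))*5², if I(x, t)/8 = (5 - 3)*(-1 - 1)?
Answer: 3500 - 25*I ≈ 3500.0 - 25.0*I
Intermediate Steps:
I(x, t) = -32 (I(x, t) = 8*((5 - 3)*(-1 - 1)) = 8*(2*(-2)) = 8*(-4) = -32)
H(D) = D^(3/2)
p(V, G) = -I (p(V, G) = (-1)^(3/2) = -I)
(140 + p(13, I(-5, 2)))*5² = (140 - I)*5² = (140 - I)*25 = 3500 - 25*I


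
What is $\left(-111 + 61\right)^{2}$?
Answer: $2500$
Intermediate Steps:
$\left(-111 + 61\right)^{2} = \left(-50\right)^{2} = 2500$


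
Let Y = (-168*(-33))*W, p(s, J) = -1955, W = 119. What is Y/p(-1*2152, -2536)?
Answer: -38808/115 ≈ -337.46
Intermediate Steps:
Y = 659736 (Y = -168*(-33)*119 = 5544*119 = 659736)
Y/p(-1*2152, -2536) = 659736/(-1955) = 659736*(-1/1955) = -38808/115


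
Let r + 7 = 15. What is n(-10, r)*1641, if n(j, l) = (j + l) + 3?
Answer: 1641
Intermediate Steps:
r = 8 (r = -7 + 15 = 8)
n(j, l) = 3 + j + l
n(-10, r)*1641 = (3 - 10 + 8)*1641 = 1*1641 = 1641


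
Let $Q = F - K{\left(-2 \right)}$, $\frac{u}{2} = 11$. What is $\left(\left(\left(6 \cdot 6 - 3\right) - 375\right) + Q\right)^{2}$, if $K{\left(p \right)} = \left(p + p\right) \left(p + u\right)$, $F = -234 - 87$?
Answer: $339889$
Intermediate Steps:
$u = 22$ ($u = 2 \cdot 11 = 22$)
$F = -321$
$K{\left(p \right)} = 2 p \left(22 + p\right)$ ($K{\left(p \right)} = \left(p + p\right) \left(p + 22\right) = 2 p \left(22 + p\right)$)
$Q = -241$ ($Q = -321 - 2 \left(-2\right) \left(22 - 2\right) = -321 - 2 \left(-2\right) 20 = -321 - -80 = -321 + 80 = -241$)
$\left(\left(\left(6 \cdot 6 - 3\right) - 375\right) + Q\right)^{2} = \left(\left(\left(6 \cdot 6 - 3\right) - 375\right) - 241\right)^{2} = \left(\left(\left(36 - 3\right) - 375\right) - 241\right)^{2} = \left(\left(33 - 375\right) - 241\right)^{2} = \left(-342 - 241\right)^{2} = \left(-583\right)^{2} = 339889$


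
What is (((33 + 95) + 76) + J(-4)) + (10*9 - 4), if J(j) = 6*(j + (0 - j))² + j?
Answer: 286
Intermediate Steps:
J(j) = j (J(j) = 6*(j - j)² + j = 6*0² + j = 6*0 + j = 0 + j = j)
(((33 + 95) + 76) + J(-4)) + (10*9 - 4) = (((33 + 95) + 76) - 4) + (10*9 - 4) = ((128 + 76) - 4) + (90 - 4) = (204 - 4) + 86 = 200 + 86 = 286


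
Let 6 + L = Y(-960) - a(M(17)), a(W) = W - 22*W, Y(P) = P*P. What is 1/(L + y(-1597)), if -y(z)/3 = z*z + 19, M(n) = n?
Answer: -1/6729333 ≈ -1.4860e-7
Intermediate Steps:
Y(P) = P**2
a(W) = -21*W
y(z) = -57 - 3*z**2 (y(z) = -3*(z*z + 19) = -3*(z**2 + 19) = -3*(19 + z**2) = -57 - 3*z**2)
L = 921951 (L = -6 + ((-960)**2 - (-21)*17) = -6 + (921600 - 1*(-357)) = -6 + (921600 + 357) = -6 + 921957 = 921951)
1/(L + y(-1597)) = 1/(921951 + (-57 - 3*(-1597)**2)) = 1/(921951 + (-57 - 3*2550409)) = 1/(921951 + (-57 - 7651227)) = 1/(921951 - 7651284) = 1/(-6729333) = -1/6729333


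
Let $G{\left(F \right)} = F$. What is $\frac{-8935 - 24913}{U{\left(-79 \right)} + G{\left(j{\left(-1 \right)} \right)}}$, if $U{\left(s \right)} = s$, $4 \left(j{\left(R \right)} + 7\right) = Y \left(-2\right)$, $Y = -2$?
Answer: $\frac{33848}{85} \approx 398.21$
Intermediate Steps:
$j{\left(R \right)} = -6$ ($j{\left(R \right)} = -7 + \frac{\left(-2\right) \left(-2\right)}{4} = -7 + \frac{1}{4} \cdot 4 = -7 + 1 = -6$)
$\frac{-8935 - 24913}{U{\left(-79 \right)} + G{\left(j{\left(-1 \right)} \right)}} = \frac{-8935 - 24913}{-79 - 6} = - \frac{33848}{-85} = \left(-33848\right) \left(- \frac{1}{85}\right) = \frac{33848}{85}$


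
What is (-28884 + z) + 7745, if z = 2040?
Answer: -19099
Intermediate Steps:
(-28884 + z) + 7745 = (-28884 + 2040) + 7745 = -26844 + 7745 = -19099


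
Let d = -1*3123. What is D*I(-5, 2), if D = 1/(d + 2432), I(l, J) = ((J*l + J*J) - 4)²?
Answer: -100/691 ≈ -0.14472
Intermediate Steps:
d = -3123
I(l, J) = (-4 + J² + J*l)² (I(l, J) = ((J*l + J²) - 4)² = ((J² + J*l) - 4)² = (-4 + J² + J*l)²)
D = -1/691 (D = 1/(-3123 + 2432) = 1/(-691) = -1/691 ≈ -0.0014472)
D*I(-5, 2) = -(-4 + 2² + 2*(-5))²/691 = -(-4 + 4 - 10)²/691 = -1/691*(-10)² = -1/691*100 = -100/691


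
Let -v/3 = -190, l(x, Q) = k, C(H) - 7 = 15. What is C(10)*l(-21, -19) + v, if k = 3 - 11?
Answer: 394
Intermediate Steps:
C(H) = 22 (C(H) = 7 + 15 = 22)
k = -8
l(x, Q) = -8
v = 570 (v = -3*(-190) = 570)
C(10)*l(-21, -19) + v = 22*(-8) + 570 = -176 + 570 = 394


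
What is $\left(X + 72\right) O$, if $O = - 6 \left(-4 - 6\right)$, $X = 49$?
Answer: $7260$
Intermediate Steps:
$O = 60$ ($O = \left(-6\right) \left(-10\right) = 60$)
$\left(X + 72\right) O = \left(49 + 72\right) 60 = 121 \cdot 60 = 7260$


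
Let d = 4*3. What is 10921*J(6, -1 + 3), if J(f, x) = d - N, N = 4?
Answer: 87368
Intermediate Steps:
d = 12
J(f, x) = 8 (J(f, x) = 12 - 1*4 = 12 - 4 = 8)
10921*J(6, -1 + 3) = 10921*8 = 87368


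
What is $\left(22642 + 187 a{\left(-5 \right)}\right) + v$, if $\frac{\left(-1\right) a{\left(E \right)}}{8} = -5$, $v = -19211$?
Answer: $10911$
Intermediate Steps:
$a{\left(E \right)} = 40$ ($a{\left(E \right)} = \left(-8\right) \left(-5\right) = 40$)
$\left(22642 + 187 a{\left(-5 \right)}\right) + v = \left(22642 + 187 \cdot 40\right) - 19211 = \left(22642 + 7480\right) - 19211 = 30122 - 19211 = 10911$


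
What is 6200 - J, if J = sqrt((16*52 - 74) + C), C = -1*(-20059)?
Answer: 6200 - 9*sqrt(257) ≈ 6055.7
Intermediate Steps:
C = 20059
J = 9*sqrt(257) (J = sqrt((16*52 - 74) + 20059) = sqrt((832 - 74) + 20059) = sqrt(758 + 20059) = sqrt(20817) = 9*sqrt(257) ≈ 144.28)
6200 - J = 6200 - 9*sqrt(257)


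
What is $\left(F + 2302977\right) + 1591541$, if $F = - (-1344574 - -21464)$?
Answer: $5217628$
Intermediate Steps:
$F = 1323110$ ($F = - (-1344574 + 21464) = \left(-1\right) \left(-1323110\right) = 1323110$)
$\left(F + 2302977\right) + 1591541 = \left(1323110 + 2302977\right) + 1591541 = 3626087 + 1591541 = 5217628$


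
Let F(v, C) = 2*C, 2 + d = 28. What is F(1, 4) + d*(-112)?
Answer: -2904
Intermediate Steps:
d = 26 (d = -2 + 28 = 26)
F(1, 4) + d*(-112) = 2*4 + 26*(-112) = 8 - 2912 = -2904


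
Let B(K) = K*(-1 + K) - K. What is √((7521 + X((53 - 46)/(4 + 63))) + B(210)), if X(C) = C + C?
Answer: √229842227/67 ≈ 226.28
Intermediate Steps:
B(K) = -K + K*(-1 + K)
X(C) = 2*C
√((7521 + X((53 - 46)/(4 + 63))) + B(210)) = √((7521 + 2*((53 - 46)/(4 + 63))) + 210*(-2 + 210)) = √((7521 + 2*(7/67)) + 210*208) = √((7521 + 2*(7*(1/67))) + 43680) = √((7521 + 2*(7/67)) + 43680) = √((7521 + 14/67) + 43680) = √(503921/67 + 43680) = √(3430481/67) = √229842227/67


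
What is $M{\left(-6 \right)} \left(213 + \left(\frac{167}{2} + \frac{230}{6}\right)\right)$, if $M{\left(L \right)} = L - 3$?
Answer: $- \frac{6027}{2} \approx -3013.5$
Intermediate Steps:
$M{\left(L \right)} = -3 + L$ ($M{\left(L \right)} = L - 3 = -3 + L$)
$M{\left(-6 \right)} \left(213 + \left(\frac{167}{2} + \frac{230}{6}\right)\right) = \left(-3 - 6\right) \left(213 + \left(\frac{167}{2} + \frac{230}{6}\right)\right) = - 9 \left(213 + \left(167 \cdot \frac{1}{2} + 230 \cdot \frac{1}{6}\right)\right) = - 9 \left(213 + \left(\frac{167}{2} + \frac{115}{3}\right)\right) = - 9 \left(213 + \frac{731}{6}\right) = \left(-9\right) \frac{2009}{6} = - \frac{6027}{2}$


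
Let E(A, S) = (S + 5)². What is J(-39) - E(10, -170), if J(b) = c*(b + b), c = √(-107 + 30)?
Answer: -27225 - 78*I*√77 ≈ -27225.0 - 684.45*I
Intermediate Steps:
c = I*√77 (c = √(-77) = I*√77 ≈ 8.775*I)
E(A, S) = (5 + S)²
J(b) = 2*I*b*√77 (J(b) = (I*√77)*(b + b) = (I*√77)*(2*b) = 2*I*b*√77)
J(-39) - E(10, -170) = 2*I*(-39)*√77 - (5 - 170)² = -78*I*√77 - 1*(-165)² = -78*I*√77 - 1*27225 = -78*I*√77 - 27225 = -27225 - 78*I*√77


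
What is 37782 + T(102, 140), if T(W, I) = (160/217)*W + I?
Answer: 8245394/217 ≈ 37997.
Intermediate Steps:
T(W, I) = I + 160*W/217 (T(W, I) = (160*(1/217))*W + I = 160*W/217 + I = I + 160*W/217)
37782 + T(102, 140) = 37782 + (140 + (160/217)*102) = 37782 + (140 + 16320/217) = 37782 + 46700/217 = 8245394/217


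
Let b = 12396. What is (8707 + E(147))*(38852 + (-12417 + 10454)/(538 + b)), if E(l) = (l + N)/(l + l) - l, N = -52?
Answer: 180669144869525/543228 ≈ 3.3258e+8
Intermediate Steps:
E(l) = -l + (-52 + l)/(2*l) (E(l) = (l - 52)/(l + l) - l = (-52 + l)/((2*l)) - l = (-52 + l)*(1/(2*l)) - l = (-52 + l)/(2*l) - l = -l + (-52 + l)/(2*l))
(8707 + E(147))*(38852 + (-12417 + 10454)/(538 + b)) = (8707 + (½ - 1*147 - 26/147))*(38852 + (-12417 + 10454)/(538 + 12396)) = (8707 + (½ - 147 - 26*1/147))*(38852 - 1963/12934) = (8707 + (½ - 147 - 26/147))*(38852 - 1963*1/12934) = (8707 - 43123/294)*(38852 - 1963/12934) = (2516735/294)*(502509805/12934) = 180669144869525/543228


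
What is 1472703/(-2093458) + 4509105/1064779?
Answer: 414290458287/117319479778 ≈ 3.5313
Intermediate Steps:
1472703/(-2093458) + 4509105/1064779 = 1472703*(-1/2093458) + 4509105*(1/1064779) = -1472703/2093458 + 4509105/1064779 = 414290458287/117319479778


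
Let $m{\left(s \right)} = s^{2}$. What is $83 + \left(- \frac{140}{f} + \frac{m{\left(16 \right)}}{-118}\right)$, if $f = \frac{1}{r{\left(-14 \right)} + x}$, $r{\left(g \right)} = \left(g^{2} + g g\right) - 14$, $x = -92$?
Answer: $- \frac{2357591}{59} \approx -39959.0$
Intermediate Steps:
$r{\left(g \right)} = -14 + 2 g^{2}$ ($r{\left(g \right)} = \left(g^{2} + g^{2}\right) - 14 = 2 g^{2} - 14 = -14 + 2 g^{2}$)
$f = \frac{1}{286}$ ($f = \frac{1}{\left(-14 + 2 \left(-14\right)^{2}\right) - 92} = \frac{1}{\left(-14 + 2 \cdot 196\right) - 92} = \frac{1}{\left(-14 + 392\right) - 92} = \frac{1}{378 - 92} = \frac{1}{286} \approx 0.0034965$)
$83 + \left(- \frac{140}{f} + \frac{m{\left(16 \right)}}{-118}\right) = 83 - \left(40040 - \frac{16^{2}}{-118}\right) = 83 + \left(\left(-140\right) 286 + 256 \left(- \frac{1}{118}\right)\right) = 83 - \frac{2362488}{59} = - \frac{2357591}{59}$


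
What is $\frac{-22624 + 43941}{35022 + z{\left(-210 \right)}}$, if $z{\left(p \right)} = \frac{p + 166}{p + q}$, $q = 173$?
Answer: $\frac{788729}{1295858} \approx 0.60865$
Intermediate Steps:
$z{\left(p \right)} = \frac{166 + p}{173 + p}$ ($z{\left(p \right)} = \frac{p + 166}{p + 173} = \frac{166 + p}{173 + p}$)
$\frac{-22624 + 43941}{35022 + z{\left(-210 \right)}} = \frac{-22624 + 43941}{35022 + \frac{166 - 210}{173 - 210}} = \frac{21317}{35022 + \frac{1}{-37} \left(-44\right)} = \frac{21317}{35022 - - \frac{44}{37}} = \frac{21317}{35022 + \frac{44}{37}} = \frac{21317}{\frac{1295858}{37}} = 21317 \cdot \frac{37}{1295858} = \frac{788729}{1295858}$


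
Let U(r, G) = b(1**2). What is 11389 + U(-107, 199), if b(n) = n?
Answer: 11390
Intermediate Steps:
U(r, G) = 1 (U(r, G) = 1**2 = 1)
11389 + U(-107, 199) = 11389 + 1 = 11390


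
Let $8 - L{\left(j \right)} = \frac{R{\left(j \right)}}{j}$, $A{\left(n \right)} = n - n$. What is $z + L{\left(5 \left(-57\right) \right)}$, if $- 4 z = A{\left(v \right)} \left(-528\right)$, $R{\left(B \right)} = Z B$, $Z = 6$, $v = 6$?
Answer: $2$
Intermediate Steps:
$A{\left(n \right)} = 0$
$R{\left(B \right)} = 6 B$
$L{\left(j \right)} = 2$ ($L{\left(j \right)} = 8 - \frac{6 j}{j} = 8 - 6 = 2$)
$z = 0$ ($z = - \frac{0 \left(-528\right)}{4} = \left(- \frac{1}{4}\right) 0 = 0$)
$z + L{\left(5 \left(-57\right) \right)} = 0 + 2 = 2$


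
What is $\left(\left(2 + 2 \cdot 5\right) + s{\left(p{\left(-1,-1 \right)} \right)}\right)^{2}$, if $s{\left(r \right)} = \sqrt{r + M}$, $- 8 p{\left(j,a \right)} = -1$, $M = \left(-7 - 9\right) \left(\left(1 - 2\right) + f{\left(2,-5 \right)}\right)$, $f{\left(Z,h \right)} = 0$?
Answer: $\frac{\left(48 + \sqrt{258}\right)^{2}}{16} \approx 256.5$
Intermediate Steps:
$M = 16$ ($M = \left(-7 - 9\right) \left(\left(1 - 2\right) + 0\right) = - 16 \left(\left(1 - 2\right) + 0\right) = - 16 \left(-1 + 0\right) = \left(-16\right) \left(-1\right) = 16$)
$p{\left(j,a \right)} = \frac{1}{8}$ ($p{\left(j,a \right)} = \left(- \frac{1}{8}\right) \left(-1\right) = \frac{1}{8}$)
$s{\left(r \right)} = \sqrt{16 + r}$ ($s{\left(r \right)} = \sqrt{r + 16} = \sqrt{16 + r}$)
$\left(\left(2 + 2 \cdot 5\right) + s{\left(p{\left(-1,-1 \right)} \right)}\right)^{2} = \left(\left(2 + 2 \cdot 5\right) + \sqrt{16 + \frac{1}{8}}\right)^{2} = \left(\left(2 + 10\right) + \sqrt{\frac{129}{8}}\right)^{2} = \left(12 + \frac{\sqrt{258}}{4}\right)^{2}$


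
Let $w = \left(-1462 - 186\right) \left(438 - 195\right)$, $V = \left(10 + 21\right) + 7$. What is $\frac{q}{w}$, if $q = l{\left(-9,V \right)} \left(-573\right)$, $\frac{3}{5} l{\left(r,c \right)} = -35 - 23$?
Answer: $- \frac{27695}{200232} \approx -0.13831$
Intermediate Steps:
$V = 38$ ($V = 31 + 7 = 38$)
$w = -400464$ ($w = - 1648 \left(438 - 195\right) = \left(-1648\right) 243 = -400464$)
$l{\left(r,c \right)} = - \frac{290}{3}$ ($l{\left(r,c \right)} = \frac{5 \left(-35 - 23\right)}{3} = \frac{5}{3} \left(-58\right) = - \frac{290}{3}$)
$q = 55390$ ($q = \left(- \frac{290}{3}\right) \left(-573\right) = 55390$)
$\frac{q}{w} = \frac{55390}{-400464} = 55390 \left(- \frac{1}{400464}\right) = - \frac{27695}{200232}$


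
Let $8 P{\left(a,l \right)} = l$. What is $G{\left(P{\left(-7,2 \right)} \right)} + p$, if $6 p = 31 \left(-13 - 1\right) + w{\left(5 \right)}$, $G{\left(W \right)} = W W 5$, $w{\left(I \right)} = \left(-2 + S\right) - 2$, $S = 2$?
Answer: $- \frac{3473}{48} \approx -72.354$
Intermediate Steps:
$P{\left(a,l \right)} = \frac{l}{8}$
$w{\left(I \right)} = -2$ ($w{\left(I \right)} = \left(-2 + 2\right) - 2 = 0 - 2 = -2$)
$G{\left(W \right)} = 5 W^{2}$ ($G{\left(W \right)} = W^{2} \cdot 5 = 5 W^{2}$)
$p = - \frac{218}{3}$ ($p = \frac{31 \left(-13 - 1\right) - 2}{6} = \frac{31 \left(-14\right) - 2}{6} = \frac{-434 - 2}{6} = \frac{1}{6} \left(-436\right) = - \frac{218}{3} \approx -72.667$)
$G{\left(P{\left(-7,2 \right)} \right)} + p = 5 \left(\frac{1}{8} \cdot 2\right)^{2} - \frac{218}{3} = \frac{5}{16} - \frac{218}{3} = - \frac{3473}{48}$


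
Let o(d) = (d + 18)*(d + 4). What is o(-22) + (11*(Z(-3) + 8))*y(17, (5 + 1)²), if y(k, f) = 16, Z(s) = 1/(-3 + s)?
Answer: 4352/3 ≈ 1450.7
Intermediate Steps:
o(d) = (4 + d)*(18 + d) (o(d) = (18 + d)*(4 + d) = (4 + d)*(18 + d))
o(-22) + (11*(Z(-3) + 8))*y(17, (5 + 1)²) = (72 + (-22)² + 22*(-22)) + (11*(1/(-3 - 3) + 8))*16 = (72 + 484 - 484) + (11*(1/(-6) + 8))*16 = 72 + (11*(-⅙ + 8))*16 = 72 + (11*(47/6))*16 = 72 + (517/6)*16 = 72 + 4136/3 = 4352/3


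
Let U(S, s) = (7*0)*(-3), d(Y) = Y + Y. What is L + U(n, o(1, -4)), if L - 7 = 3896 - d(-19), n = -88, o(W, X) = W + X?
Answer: 3941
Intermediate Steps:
d(Y) = 2*Y
L = 3941 (L = 7 + (3896 - 2*(-19)) = 7 + (3896 - 1*(-38)) = 7 + (3896 + 38) = 7 + 3934 = 3941)
U(S, s) = 0 (U(S, s) = 0*(-3) = 0)
L + U(n, o(1, -4)) = 3941 + 0 = 3941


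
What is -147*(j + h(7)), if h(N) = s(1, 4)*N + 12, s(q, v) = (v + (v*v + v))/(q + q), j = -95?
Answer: -147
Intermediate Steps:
s(q, v) = (v² + 2*v)/(2*q) (s(q, v) = (v + (v² + v))/((2*q)) = (v + (v + v²))*(1/(2*q)) = (v² + 2*v)*(1/(2*q)) = (v² + 2*v)/(2*q))
h(N) = 12 + 12*N (h(N) = ((½)*4*(2 + 4)/1)*N + 12 = ((½)*4*1*6)*N + 12 = 12*N + 12 = 12 + 12*N)
-147*(j + h(7)) = -147*(-95 + (12 + 12*7)) = -147*(-95 + (12 + 84)) = -147*(-95 + 96) = -147*1 = -147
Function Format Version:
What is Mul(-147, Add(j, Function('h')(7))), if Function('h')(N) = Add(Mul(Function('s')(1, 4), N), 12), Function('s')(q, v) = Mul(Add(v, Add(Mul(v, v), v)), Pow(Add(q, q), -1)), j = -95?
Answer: -147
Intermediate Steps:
Function('s')(q, v) = Mul(Rational(1, 2), Pow(q, -1), Add(Pow(v, 2), Mul(2, v))) (Function('s')(q, v) = Mul(Add(v, Add(Pow(v, 2), v)), Pow(Mul(2, q), -1)) = Mul(Add(v, Add(v, Pow(v, 2))), Mul(Rational(1, 2), Pow(q, -1))) = Mul(Add(Pow(v, 2), Mul(2, v)), Mul(Rational(1, 2), Pow(q, -1))) = Mul(Rational(1, 2), Pow(q, -1), Add(Pow(v, 2), Mul(2, v))))
Function('h')(N) = Add(12, Mul(12, N)) (Function('h')(N) = Add(Mul(Mul(Rational(1, 2), 4, Pow(1, -1), Add(2, 4)), N), 12) = Add(Mul(Mul(Rational(1, 2), 4, 1, 6), N), 12) = Add(Mul(12, N), 12) = Add(12, Mul(12, N)))
Mul(-147, Add(j, Function('h')(7))) = Mul(-147, Add(-95, Add(12, Mul(12, 7)))) = Mul(-147, Add(-95, Add(12, 84))) = Mul(-147, Add(-95, 96)) = Mul(-147, 1) = -147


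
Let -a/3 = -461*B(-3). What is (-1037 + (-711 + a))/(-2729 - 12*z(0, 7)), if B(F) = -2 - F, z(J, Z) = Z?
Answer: 365/2813 ≈ 0.12975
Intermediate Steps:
a = 1383 (a = -(-1383)*(-2 - 1*(-3)) = -(-1383)*(-2 + 3) = -(-1383) = -3*(-461) = 1383)
(-1037 + (-711 + a))/(-2729 - 12*z(0, 7)) = (-1037 + (-711 + 1383))/(-2729 - 12*7) = (-1037 + 672)/(-2729 - 84) = -365/(-2813) = -365*(-1/2813) = 365/2813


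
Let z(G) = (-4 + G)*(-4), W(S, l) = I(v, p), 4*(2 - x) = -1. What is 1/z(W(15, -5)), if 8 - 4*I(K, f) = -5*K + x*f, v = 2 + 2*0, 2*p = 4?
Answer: ⅖ ≈ 0.40000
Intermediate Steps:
p = 2 (p = (½)*4 = 2)
v = 2 (v = 2 + 0 = 2)
x = 9/4 (x = 2 - ¼*(-1) = 2 + ¼ = 9/4 ≈ 2.2500)
I(K, f) = 2 - 9*f/16 + 5*K/4 (I(K, f) = 2 - (-5*K + 9*f/4)/4 = 2 + (-9*f/16 + 5*K/4) = 2 - 9*f/16 + 5*K/4)
W(S, l) = 27/8 (W(S, l) = 2 - 9/16*2 + (5/4)*2 = 2 - 9/8 + 5/2 = 27/8)
z(G) = 16 - 4*G
1/z(W(15, -5)) = 1/(16 - 4*27/8) = 1/(16 - 27/2) = 1/(5/2) = ⅖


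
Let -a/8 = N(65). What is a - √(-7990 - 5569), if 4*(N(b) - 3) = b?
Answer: -154 - I*√13559 ≈ -154.0 - 116.44*I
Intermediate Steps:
N(b) = 3 + b/4
a = -154 (a = -8*(3 + (¼)*65) = -8*(3 + 65/4) = -8*77/4 = -154)
a - √(-7990 - 5569) = -154 - √(-7990 - 5569) = -154 - √(-13559) = -154 - I*√13559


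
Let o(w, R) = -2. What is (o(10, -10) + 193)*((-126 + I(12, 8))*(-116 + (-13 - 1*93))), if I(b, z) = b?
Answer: 4833828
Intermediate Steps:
(o(10, -10) + 193)*((-126 + I(12, 8))*(-116 + (-13 - 1*93))) = (-2 + 193)*((-126 + 12)*(-116 + (-13 - 1*93))) = 191*(-114*(-116 + (-13 - 93))) = 191*(-114*(-116 - 106)) = 191*(-114*(-222)) = 191*25308 = 4833828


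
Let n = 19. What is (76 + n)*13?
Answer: 1235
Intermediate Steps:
(76 + n)*13 = (76 + 19)*13 = 95*13 = 1235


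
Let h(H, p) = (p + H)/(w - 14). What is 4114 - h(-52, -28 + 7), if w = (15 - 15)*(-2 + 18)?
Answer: 57523/14 ≈ 4108.8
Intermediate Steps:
w = 0 (w = 0*16 = 0)
h(H, p) = -H/14 - p/14 (h(H, p) = (p + H)/(0 - 14) = (H + p)/(-14) = (H + p)*(-1/14) = -H/14 - p/14)
4114 - h(-52, -28 + 7) = 4114 - (-1/14*(-52) - (-28 + 7)/14) = 4114 - (26/7 - 1/14*(-21)) = 4114 - (26/7 + 3/2) = 4114 - 1*73/14 = 4114 - 73/14 = 57523/14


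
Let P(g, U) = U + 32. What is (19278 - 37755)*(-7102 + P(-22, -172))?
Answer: 133810434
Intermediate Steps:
P(g, U) = 32 + U
(19278 - 37755)*(-7102 + P(-22, -172)) = (19278 - 37755)*(-7102 + (32 - 172)) = -18477*(-7102 - 140) = -18477*(-7242) = 133810434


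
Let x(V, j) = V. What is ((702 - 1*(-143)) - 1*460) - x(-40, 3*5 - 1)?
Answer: 425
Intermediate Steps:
((702 - 1*(-143)) - 1*460) - x(-40, 3*5 - 1) = ((702 - 1*(-143)) - 1*460) - 1*(-40) = ((702 + 143) - 460) + 40 = (845 - 460) + 40 = 385 + 40 = 425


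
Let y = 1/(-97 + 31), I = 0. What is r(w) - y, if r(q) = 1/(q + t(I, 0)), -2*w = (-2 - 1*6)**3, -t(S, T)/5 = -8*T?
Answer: 161/8448 ≈ 0.019058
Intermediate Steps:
t(S, T) = 40*T (t(S, T) = -(-40)*T = 40*T)
w = 256 (w = -(-2 - 1*6)**3/2 = -(-2 - 6)**3/2 = -1/2*(-8)**3 = -1/2*(-512) = 256)
y = -1/66 (y = 1/(-66) = -1/66 ≈ -0.015152)
r(q) = 1/q (r(q) = 1/(q + 40*0) = 1/(q + 0) = 1/q)
r(w) - y = 1/256 - 1*(-1/66) = 1/256 + 1/66 = 161/8448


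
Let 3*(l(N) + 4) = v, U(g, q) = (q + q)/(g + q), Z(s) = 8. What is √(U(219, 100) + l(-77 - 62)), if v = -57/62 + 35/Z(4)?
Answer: I*√31278570774/118668 ≈ 1.4904*I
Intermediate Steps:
v = 857/248 (v = -57/62 + 35/8 = 857/248 ≈ 3.4556)
U(g, q) = 2*q/(g + q) (U(g, q) = (2*q)/(g + q) = 2*q/(g + q))
l(N) = -2119/744 (l(N) = -4 + (⅓)*(857/248) = -4 + 857/744 = -2119/744)
√(U(219, 100) + l(-77 - 62)) = √(2*100/(219 + 100) - 2119/744) = √(2*100/319 - 2119/744) = √(2*100*(1/319) - 2119/744) = √(200/319 - 2119/744) = √(-527161/237336) = I*√31278570774/118668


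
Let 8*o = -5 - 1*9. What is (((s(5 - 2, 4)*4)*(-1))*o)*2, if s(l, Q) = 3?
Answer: 42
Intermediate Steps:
o = -7/4 (o = (-5 - 1*9)/8 = (-5 - 9)/8 = (1/8)*(-14) = -7/4 ≈ -1.7500)
(((s(5 - 2, 4)*4)*(-1))*o)*2 = (((3*4)*(-1))*(-7/4))*2 = ((12*(-1))*(-7/4))*2 = -12*(-7/4)*2 = 21*2 = 42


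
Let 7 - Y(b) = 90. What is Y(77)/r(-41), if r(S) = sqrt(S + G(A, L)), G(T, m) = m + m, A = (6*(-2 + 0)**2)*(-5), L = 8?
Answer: 83*I/5 ≈ 16.6*I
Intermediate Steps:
Y(b) = -83 (Y(b) = 7 - 1*90 = 7 - 90 = -83)
A = -120 (A = (6*(-2)**2)*(-5) = (6*4)*(-5) = 24*(-5) = -120)
G(T, m) = 2*m
r(S) = sqrt(16 + S) (r(S) = sqrt(S + 2*8) = sqrt(S + 16) = sqrt(16 + S))
Y(77)/r(-41) = -83/sqrt(16 - 41) = -83*(-I/5) = -(-83)*I/5 = 83*I/5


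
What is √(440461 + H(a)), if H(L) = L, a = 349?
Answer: √440810 ≈ 663.94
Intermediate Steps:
√(440461 + H(a)) = √(440461 + 349) = √440810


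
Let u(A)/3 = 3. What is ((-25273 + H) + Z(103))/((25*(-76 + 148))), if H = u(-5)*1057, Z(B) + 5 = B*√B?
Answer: -1051/120 + 103*√103/1800 ≈ -8.1776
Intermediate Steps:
Z(B) = -5 + B^(3/2) (Z(B) = -5 + B*√B = -5 + B^(3/2))
u(A) = 9 (u(A) = 3*3 = 9)
H = 9513 (H = 9*1057 = 9513)
((-25273 + H) + Z(103))/((25*(-76 + 148))) = ((-25273 + 9513) + (-5 + 103^(3/2)))/((25*(-76 + 148))) = (-15760 + (-5 + 103*√103))/((25*72)) = (-15765 + 103*√103)/1800 = (-15765 + 103*√103)*(1/1800) = -1051/120 + 103*√103/1800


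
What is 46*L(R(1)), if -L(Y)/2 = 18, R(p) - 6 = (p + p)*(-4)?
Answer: -1656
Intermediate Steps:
R(p) = 6 - 8*p (R(p) = 6 + (p + p)*(-4) = 6 + (2*p)*(-4) = 6 - 8*p)
L(Y) = -36 (L(Y) = -2*18 = -36)
46*L(R(1)) = 46*(-36) = -1656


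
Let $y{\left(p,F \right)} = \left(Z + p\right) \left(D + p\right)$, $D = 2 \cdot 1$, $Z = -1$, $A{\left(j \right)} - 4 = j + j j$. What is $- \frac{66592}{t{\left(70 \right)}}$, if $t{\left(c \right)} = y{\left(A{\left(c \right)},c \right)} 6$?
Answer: $- \frac{2081}{4639809} \approx -0.00044851$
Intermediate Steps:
$A{\left(j \right)} = 4 + j + j^{2}$ ($A{\left(j \right)} = 4 + \left(j + j j\right) = 4 + \left(j + j^{2}\right) = 4 + j + j^{2}$)
$D = 2$
$y{\left(p,F \right)} = \left(-1 + p\right) \left(2 + p\right)$
$t{\left(c \right)} = 12 + 6 c + 6 c^{2} + 6 \left(4 + c + c^{2}\right)^{2}$ ($t{\left(c \right)} = \left(-2 + \left(4 + c + c^{2}\right) + \left(4 + c + c^{2}\right)^{2}\right) 6 = \left(2 + c + c^{2} + \left(4 + c + c^{2}\right)^{2}\right) 6 = 12 + 6 c + 6 c^{2} + 6 \left(4 + c + c^{2}\right)^{2}$)
$- \frac{66592}{t{\left(70 \right)}} = - \frac{66592}{12 + 6 \cdot 70 + 6 \cdot 70^{2} + 6 \left(4 + 70 + 70^{2}\right)^{2}} = - \frac{66592}{12 + 420 + 6 \cdot 4900 + 6 \left(4 + 70 + 4900\right)^{2}} = - \frac{66592}{12 + 420 + 29400 + 6 \cdot 4974^{2}} = - \frac{66592}{12 + 420 + 29400 + 6 \cdot 24740676} = - \frac{66592}{12 + 420 + 29400 + 148444056} = - \frac{66592}{148473888} = \left(-66592\right) \frac{1}{148473888} = - \frac{2081}{4639809}$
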